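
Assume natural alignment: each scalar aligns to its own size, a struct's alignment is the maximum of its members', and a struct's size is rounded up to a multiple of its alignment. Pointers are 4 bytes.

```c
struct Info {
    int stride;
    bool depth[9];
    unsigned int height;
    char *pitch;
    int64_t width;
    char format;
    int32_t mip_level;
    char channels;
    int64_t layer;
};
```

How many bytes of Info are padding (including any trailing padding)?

stride at 0 (size 4, align 4) → ends 4
depth at 4 (size 9, align 1) → ends 13
pad 3 to align 4 for height
height at 16 (size 4, align 4) → ends 20
pitch at 20 (size 4, align 4) → ends 24
width at 24 (size 8, align 8) → ends 32
format at 32 (size 1, align 1) → ends 33
pad 3 to align 4 for mip_level
mip_level at 36 (size 4, align 4) → ends 40
channels at 40 (size 1, align 1) → ends 41
pad 7 to align 8 for layer
layer at 48 (size 8, align 8) → ends 56
total 56 bytes, alignment 8
data bytes 43, size 56 → padding 13

13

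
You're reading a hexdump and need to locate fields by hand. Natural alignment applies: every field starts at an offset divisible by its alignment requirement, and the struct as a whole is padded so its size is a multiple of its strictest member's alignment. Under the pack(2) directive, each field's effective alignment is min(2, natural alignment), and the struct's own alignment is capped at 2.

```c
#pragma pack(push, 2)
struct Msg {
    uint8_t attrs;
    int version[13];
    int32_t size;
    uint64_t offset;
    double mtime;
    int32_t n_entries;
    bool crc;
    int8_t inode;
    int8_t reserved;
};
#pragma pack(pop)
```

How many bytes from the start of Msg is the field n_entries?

74

0..1  attrs  (1B, 1-aligned)
1..2  -- padding (1B)
2..54  version  (52B, 2-aligned)
54..58  size  (4B, 2-aligned)
58..66  offset  (8B, 2-aligned)
66..74  mtime  (8B, 2-aligned)
74..78  n_entries  (4B, 2-aligned)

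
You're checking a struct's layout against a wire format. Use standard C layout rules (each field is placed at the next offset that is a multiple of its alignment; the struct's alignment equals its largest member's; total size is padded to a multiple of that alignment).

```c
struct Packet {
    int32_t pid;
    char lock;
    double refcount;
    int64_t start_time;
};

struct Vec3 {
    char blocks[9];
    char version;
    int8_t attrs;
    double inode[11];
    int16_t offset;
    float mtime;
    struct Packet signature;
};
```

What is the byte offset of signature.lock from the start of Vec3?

116

Packet: @0: pid [4B, align 4] → 4; @4: lock [1B, align 1] → 5; +3 pad (align 8); @8: refcount [8B, align 8] → 16; @16: start_time [8B, align 8] → 24; size 24, align 8
@0: blocks [9B, align 1] → 9
@9: version [1B, align 1] → 10
@10: attrs [1B, align 1] → 11
+5 pad (align 8)
@16: inode [88B, align 8] → 104
@104: offset [2B, align 2] → 106
+2 pad (align 4)
@108: mtime [4B, align 4] → 112
@112: signature [24B, align 8] → 136
within Packet: lock at 4
112 + 4 = 116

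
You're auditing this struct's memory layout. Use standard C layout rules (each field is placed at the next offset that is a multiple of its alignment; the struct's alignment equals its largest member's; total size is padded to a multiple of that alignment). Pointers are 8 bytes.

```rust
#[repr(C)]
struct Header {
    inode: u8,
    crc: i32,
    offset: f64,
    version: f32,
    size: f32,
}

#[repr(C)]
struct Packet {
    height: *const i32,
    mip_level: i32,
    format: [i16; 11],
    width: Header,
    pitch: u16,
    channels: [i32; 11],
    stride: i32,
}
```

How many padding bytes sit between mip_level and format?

0

Header: inode at 0 (size 1, align 1) → ends 1; pad 3 to align 4 for crc; crc at 4 (size 4, align 4) → ends 8; offset at 8 (size 8, align 8) → ends 16; version at 16 (size 4, align 4) → ends 20; size at 20 (size 4, align 4) → ends 24; total 24 bytes, alignment 8
height at 0 (size 8, align 8) → ends 8
mip_level at 8 (size 4, align 4) → ends 12
format at 12 (size 22, align 2) → ends 34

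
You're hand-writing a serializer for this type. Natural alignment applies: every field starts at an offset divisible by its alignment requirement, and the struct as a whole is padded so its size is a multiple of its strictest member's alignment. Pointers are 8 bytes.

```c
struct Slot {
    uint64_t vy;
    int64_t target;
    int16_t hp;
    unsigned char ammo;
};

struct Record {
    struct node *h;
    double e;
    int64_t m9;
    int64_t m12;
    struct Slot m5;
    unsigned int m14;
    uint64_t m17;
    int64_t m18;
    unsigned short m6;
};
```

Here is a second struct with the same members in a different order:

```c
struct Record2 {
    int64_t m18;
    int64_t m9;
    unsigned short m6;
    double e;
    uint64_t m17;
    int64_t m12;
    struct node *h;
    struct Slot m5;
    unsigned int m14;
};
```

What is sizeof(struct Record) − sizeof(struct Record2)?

Slot: vy at 0 (size 8, align 8) → ends 8; target at 8 (size 8, align 8) → ends 16; hp at 16 (size 2, align 2) → ends 18; ammo at 18 (size 1, align 1) → ends 19; tail pad 5 to reach multiple of 8; total 24 bytes, alignment 8
h at 0 (size 8, align 8) → ends 8
e at 8 (size 8, align 8) → ends 16
m9 at 16 (size 8, align 8) → ends 24
m12 at 24 (size 8, align 8) → ends 32
m5 at 32 (size 24, align 8) → ends 56
m14 at 56 (size 4, align 4) → ends 60
pad 4 to align 8 for m17
m17 at 64 (size 8, align 8) → ends 72
m18 at 72 (size 8, align 8) → ends 80
m6 at 80 (size 2, align 2) → ends 82
tail pad 6 to reach multiple of 8
total 88 bytes, alignment 8
— Record2 —
m18 at 0 (size 8, align 8) → ends 8
m9 at 8 (size 8, align 8) → ends 16
m6 at 16 (size 2, align 2) → ends 18
pad 6 to align 8 for e
e at 24 (size 8, align 8) → ends 32
m17 at 32 (size 8, align 8) → ends 40
m12 at 40 (size 8, align 8) → ends 48
h at 48 (size 8, align 8) → ends 56
m5 at 56 (size 24, align 8) → ends 80
m14 at 80 (size 4, align 4) → ends 84
tail pad 4 to reach multiple of 8
total 88 bytes, alignment 8
88 − 88 = 0

0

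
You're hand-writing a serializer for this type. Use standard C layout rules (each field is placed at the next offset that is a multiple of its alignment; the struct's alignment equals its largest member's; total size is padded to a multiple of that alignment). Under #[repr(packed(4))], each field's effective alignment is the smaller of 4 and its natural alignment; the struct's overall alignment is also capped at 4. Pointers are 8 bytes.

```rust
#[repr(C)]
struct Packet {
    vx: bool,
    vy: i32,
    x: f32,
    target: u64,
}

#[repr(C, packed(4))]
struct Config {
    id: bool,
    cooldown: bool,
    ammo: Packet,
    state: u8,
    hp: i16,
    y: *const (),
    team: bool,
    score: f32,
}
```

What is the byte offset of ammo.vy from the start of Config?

8

Packet: @0: vx [1B, align 1] → 1; +3 pad (align 4); @4: vy [4B, align 4] → 8; @8: x [4B, align 4] → 12; +4 pad (align 8); @16: target [8B, align 8] → 24; size 24, align 8
@0: id [1B, align 1] → 1
@1: cooldown [1B, align 1] → 2
+2 pad (align 4)
@4: ammo [24B, align 4] → 28
within Packet: vy at 4
4 + 4 = 8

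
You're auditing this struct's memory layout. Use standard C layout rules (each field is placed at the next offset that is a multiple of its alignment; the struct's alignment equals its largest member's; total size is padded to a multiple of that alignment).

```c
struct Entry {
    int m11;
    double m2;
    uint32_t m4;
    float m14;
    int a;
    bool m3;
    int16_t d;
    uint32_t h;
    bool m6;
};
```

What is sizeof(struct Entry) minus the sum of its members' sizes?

8

@0: m11 [4B, align 4] → 4
+4 pad (align 8)
@8: m2 [8B, align 8] → 16
@16: m4 [4B, align 4] → 20
@20: m14 [4B, align 4] → 24
@24: a [4B, align 4] → 28
@28: m3 [1B, align 1] → 29
+1 pad (align 2)
@30: d [2B, align 2] → 32
@32: h [4B, align 4] → 36
@36: m6 [1B, align 1] → 37
+3 tail pad (align 8)
size 40, align 8
data bytes 32, size 40 → padding 8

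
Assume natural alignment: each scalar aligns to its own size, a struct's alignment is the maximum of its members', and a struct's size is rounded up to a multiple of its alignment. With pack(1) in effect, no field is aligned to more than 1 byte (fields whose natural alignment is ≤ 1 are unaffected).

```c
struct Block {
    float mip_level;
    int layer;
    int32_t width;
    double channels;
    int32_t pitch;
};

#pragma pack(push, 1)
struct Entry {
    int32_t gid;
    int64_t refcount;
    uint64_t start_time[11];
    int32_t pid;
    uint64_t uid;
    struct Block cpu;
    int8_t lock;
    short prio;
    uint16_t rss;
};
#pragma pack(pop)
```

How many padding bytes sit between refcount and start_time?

Block: mip_level at 0 (size 4, align 4) → ends 4; layer at 4 (size 4, align 4) → ends 8; width at 8 (size 4, align 4) → ends 12; pad 4 to align 8 for channels; channels at 16 (size 8, align 8) → ends 24; pitch at 24 (size 4, align 4) → ends 28; tail pad 4 to reach multiple of 8; total 32 bytes, alignment 8
gid at 0 (size 4, align 1) → ends 4
refcount at 4 (size 8, align 1) → ends 12
start_time at 12 (size 88, align 1) → ends 100

0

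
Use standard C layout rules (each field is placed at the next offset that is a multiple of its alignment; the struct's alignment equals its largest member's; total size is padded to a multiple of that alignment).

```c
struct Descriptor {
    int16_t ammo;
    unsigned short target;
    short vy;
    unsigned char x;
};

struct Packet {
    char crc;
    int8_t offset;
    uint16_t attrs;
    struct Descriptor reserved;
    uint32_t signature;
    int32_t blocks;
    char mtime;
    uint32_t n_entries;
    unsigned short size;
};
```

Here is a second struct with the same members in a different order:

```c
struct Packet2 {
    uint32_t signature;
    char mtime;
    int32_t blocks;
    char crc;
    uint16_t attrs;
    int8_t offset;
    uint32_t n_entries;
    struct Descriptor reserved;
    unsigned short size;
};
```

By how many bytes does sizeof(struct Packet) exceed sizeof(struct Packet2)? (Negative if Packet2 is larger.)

-4

Descriptor: 0..2  ammo  (2B, 2-aligned); 2..4  target  (2B, 2-aligned); 4..6  vy  (2B, 2-aligned); 6..7  x  (1B, 1-aligned); 7..8  -- tail padding (1B); sizeof = 8, alignof = 2
0..1  crc  (1B, 1-aligned)
1..2  offset  (1B, 1-aligned)
2..4  attrs  (2B, 2-aligned)
4..12  reserved  (8B, 2-aligned)
12..16  signature  (4B, 4-aligned)
16..20  blocks  (4B, 4-aligned)
20..21  mtime  (1B, 1-aligned)
21..24  -- padding (3B)
24..28  n_entries  (4B, 4-aligned)
28..30  size  (2B, 2-aligned)
30..32  -- tail padding (2B)
sizeof = 32, alignof = 4
— Packet2 —
0..4  signature  (4B, 4-aligned)
4..5  mtime  (1B, 1-aligned)
5..8  -- padding (3B)
8..12  blocks  (4B, 4-aligned)
12..13  crc  (1B, 1-aligned)
13..14  -- padding (1B)
14..16  attrs  (2B, 2-aligned)
16..17  offset  (1B, 1-aligned)
17..20  -- padding (3B)
20..24  n_entries  (4B, 4-aligned)
24..32  reserved  (8B, 2-aligned)
32..34  size  (2B, 2-aligned)
34..36  -- tail padding (2B)
sizeof = 36, alignof = 4
32 − 36 = -4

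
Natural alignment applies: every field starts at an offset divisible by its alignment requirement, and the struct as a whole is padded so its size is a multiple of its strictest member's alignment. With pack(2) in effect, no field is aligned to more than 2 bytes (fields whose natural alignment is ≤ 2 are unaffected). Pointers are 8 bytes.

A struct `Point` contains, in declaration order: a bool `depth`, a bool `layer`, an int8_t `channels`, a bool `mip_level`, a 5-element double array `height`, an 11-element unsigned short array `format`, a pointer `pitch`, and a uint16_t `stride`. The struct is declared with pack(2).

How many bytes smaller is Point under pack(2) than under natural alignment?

natural layout:
  0..1  depth  (1B, 1-aligned)
  1..2  layer  (1B, 1-aligned)
  2..3  channels  (1B, 1-aligned)
  3..4  mip_level  (1B, 1-aligned)
  4..8  -- padding (4B)
  8..48  height  (40B, 8-aligned)
  48..70  format  (22B, 2-aligned)
  70..72  -- padding (2B)
  72..80  pitch  (8B, 8-aligned)
  80..82  stride  (2B, 2-aligned)
  82..88  -- tail padding (6B)
  sizeof = 88, alignof = 8
packed(2) layout:
  0..1  depth  (1B, 1-aligned)
  1..2  layer  (1B, 1-aligned)
  2..3  channels  (1B, 1-aligned)
  3..4  mip_level  (1B, 1-aligned)
  4..44  height  (40B, 2-aligned)
  44..66  format  (22B, 2-aligned)
  66..74  pitch  (8B, 2-aligned)
  74..76  stride  (2B, 2-aligned)
  sizeof = 76, alignof = 2
88 − 76 = 12

12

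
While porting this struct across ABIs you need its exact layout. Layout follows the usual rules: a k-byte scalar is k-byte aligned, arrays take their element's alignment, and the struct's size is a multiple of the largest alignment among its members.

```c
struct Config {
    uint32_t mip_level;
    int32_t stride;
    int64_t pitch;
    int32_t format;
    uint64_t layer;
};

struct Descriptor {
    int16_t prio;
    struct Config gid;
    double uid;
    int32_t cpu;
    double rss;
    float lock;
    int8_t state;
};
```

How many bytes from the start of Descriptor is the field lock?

64

Config: @0: mip_level [4B, align 4] → 4; @4: stride [4B, align 4] → 8; @8: pitch [8B, align 8] → 16; @16: format [4B, align 4] → 20; +4 pad (align 8); @24: layer [8B, align 8] → 32; size 32, align 8
@0: prio [2B, align 2] → 2
+6 pad (align 8)
@8: gid [32B, align 8] → 40
@40: uid [8B, align 8] → 48
@48: cpu [4B, align 4] → 52
+4 pad (align 8)
@56: rss [8B, align 8] → 64
@64: lock [4B, align 4] → 68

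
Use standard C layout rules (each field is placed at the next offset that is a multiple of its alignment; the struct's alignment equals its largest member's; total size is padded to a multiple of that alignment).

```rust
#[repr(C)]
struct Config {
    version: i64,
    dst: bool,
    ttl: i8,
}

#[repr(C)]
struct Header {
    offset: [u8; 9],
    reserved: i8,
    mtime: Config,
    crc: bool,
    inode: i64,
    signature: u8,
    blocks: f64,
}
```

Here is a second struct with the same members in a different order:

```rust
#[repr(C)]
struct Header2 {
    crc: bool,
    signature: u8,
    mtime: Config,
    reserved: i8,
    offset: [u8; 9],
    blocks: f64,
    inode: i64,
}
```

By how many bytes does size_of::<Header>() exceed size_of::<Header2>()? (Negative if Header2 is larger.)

Config: @0: version [8B, align 8] → 8; @8: dst [1B, align 1] → 9; @9: ttl [1B, align 1] → 10; +6 tail pad (align 8); size 16, align 8
@0: offset [9B, align 1] → 9
@9: reserved [1B, align 1] → 10
+6 pad (align 8)
@16: mtime [16B, align 8] → 32
@32: crc [1B, align 1] → 33
+7 pad (align 8)
@40: inode [8B, align 8] → 48
@48: signature [1B, align 1] → 49
+7 pad (align 8)
@56: blocks [8B, align 8] → 64
size 64, align 8
— Header2 —
@0: crc [1B, align 1] → 1
@1: signature [1B, align 1] → 2
+6 pad (align 8)
@8: mtime [16B, align 8] → 24
@24: reserved [1B, align 1] → 25
@25: offset [9B, align 1] → 34
+6 pad (align 8)
@40: blocks [8B, align 8] → 48
@48: inode [8B, align 8] → 56
size 56, align 8
64 − 56 = 8

8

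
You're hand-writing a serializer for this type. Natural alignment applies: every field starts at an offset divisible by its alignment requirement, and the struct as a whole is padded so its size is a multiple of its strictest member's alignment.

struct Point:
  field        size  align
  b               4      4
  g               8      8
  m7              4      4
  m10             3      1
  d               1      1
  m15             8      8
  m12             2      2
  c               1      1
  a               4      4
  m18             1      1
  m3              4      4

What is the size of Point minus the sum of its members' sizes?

8

b at 0 (size 4, align 4) → ends 4
pad 4 to align 8 for g
g at 8 (size 8, align 8) → ends 16
m7 at 16 (size 4, align 4) → ends 20
m10 at 20 (size 3, align 1) → ends 23
d at 23 (size 1, align 1) → ends 24
m15 at 24 (size 8, align 8) → ends 32
m12 at 32 (size 2, align 2) → ends 34
c at 34 (size 1, align 1) → ends 35
pad 1 to align 4 for a
a at 36 (size 4, align 4) → ends 40
m18 at 40 (size 1, align 1) → ends 41
pad 3 to align 4 for m3
m3 at 44 (size 4, align 4) → ends 48
total 48 bytes, alignment 8
data bytes 40, size 48 → padding 8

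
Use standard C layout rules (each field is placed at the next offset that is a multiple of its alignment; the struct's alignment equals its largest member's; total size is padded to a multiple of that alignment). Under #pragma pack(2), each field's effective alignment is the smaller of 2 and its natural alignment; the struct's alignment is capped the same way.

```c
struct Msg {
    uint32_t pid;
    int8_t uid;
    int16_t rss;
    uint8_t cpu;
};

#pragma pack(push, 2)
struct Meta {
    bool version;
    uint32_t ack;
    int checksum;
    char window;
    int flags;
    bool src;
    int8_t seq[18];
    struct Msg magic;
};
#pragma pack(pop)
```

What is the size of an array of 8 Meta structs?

Msg: @0: pid [4B, align 4] → 4; @4: uid [1B, align 1] → 5; +1 pad (align 2); @6: rss [2B, align 2] → 8; @8: cpu [1B, align 1] → 9; +3 tail pad (align 4); size 12, align 4
@0: version [1B, align 1] → 1
+1 pad (align 2)
@2: ack [4B, align 2] → 6
@6: checksum [4B, align 2] → 10
@10: window [1B, align 1] → 11
+1 pad (align 2)
@12: flags [4B, align 2] → 16
@16: src [1B, align 1] → 17
@17: seq [18B, align 1] → 35
+1 pad (align 2)
@36: magic [12B, align 2] → 48
size 48, align 2
array of 8: 8 × 48 = 384

384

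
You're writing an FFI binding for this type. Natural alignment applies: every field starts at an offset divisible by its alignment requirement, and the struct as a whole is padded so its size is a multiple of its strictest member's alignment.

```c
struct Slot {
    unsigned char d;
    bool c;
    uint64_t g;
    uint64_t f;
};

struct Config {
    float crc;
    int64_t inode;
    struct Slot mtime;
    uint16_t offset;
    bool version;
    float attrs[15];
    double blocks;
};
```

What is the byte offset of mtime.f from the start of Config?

Slot: 0..1  d  (1B, 1-aligned); 1..2  c  (1B, 1-aligned); 2..8  -- padding (6B); 8..16  g  (8B, 8-aligned); 16..24  f  (8B, 8-aligned); sizeof = 24, alignof = 8
0..4  crc  (4B, 4-aligned)
4..8  -- padding (4B)
8..16  inode  (8B, 8-aligned)
16..40  mtime  (24B, 8-aligned)
within Slot: f at 16
16 + 16 = 32

32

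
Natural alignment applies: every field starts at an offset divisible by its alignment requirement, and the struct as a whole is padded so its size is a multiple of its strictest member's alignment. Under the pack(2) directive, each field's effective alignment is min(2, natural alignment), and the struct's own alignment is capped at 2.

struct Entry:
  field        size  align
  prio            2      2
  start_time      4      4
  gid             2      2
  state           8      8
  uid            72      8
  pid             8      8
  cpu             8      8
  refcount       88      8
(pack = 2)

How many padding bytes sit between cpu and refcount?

0

prio at 0 (size 2, align 2) → ends 2
start_time at 2 (size 4, align 2) → ends 6
gid at 6 (size 2, align 2) → ends 8
state at 8 (size 8, align 2) → ends 16
uid at 16 (size 72, align 2) → ends 88
pid at 88 (size 8, align 2) → ends 96
cpu at 96 (size 8, align 2) → ends 104
refcount at 104 (size 88, align 2) → ends 192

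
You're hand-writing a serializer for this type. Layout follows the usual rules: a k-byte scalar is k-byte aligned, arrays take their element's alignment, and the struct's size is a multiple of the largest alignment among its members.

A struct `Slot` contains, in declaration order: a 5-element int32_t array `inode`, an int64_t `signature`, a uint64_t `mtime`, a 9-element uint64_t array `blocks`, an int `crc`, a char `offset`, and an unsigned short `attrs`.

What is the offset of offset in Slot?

116

inode at 0 (size 20, align 4) → ends 20
pad 4 to align 8 for signature
signature at 24 (size 8, align 8) → ends 32
mtime at 32 (size 8, align 8) → ends 40
blocks at 40 (size 72, align 8) → ends 112
crc at 112 (size 4, align 4) → ends 116
offset at 116 (size 1, align 1) → ends 117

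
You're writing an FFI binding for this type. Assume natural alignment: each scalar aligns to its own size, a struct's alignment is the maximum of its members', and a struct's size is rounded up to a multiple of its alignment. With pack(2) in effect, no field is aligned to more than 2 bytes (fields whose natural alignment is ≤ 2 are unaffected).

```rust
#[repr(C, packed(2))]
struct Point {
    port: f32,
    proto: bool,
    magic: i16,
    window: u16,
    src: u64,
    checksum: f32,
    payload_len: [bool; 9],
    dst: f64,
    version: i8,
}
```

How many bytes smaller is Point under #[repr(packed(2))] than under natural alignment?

natural layout:
  port at 0 (size 4, align 4) → ends 4
  proto at 4 (size 1, align 1) → ends 5
  pad 1 to align 2 for magic
  magic at 6 (size 2, align 2) → ends 8
  window at 8 (size 2, align 2) → ends 10
  pad 6 to align 8 for src
  src at 16 (size 8, align 8) → ends 24
  checksum at 24 (size 4, align 4) → ends 28
  payload_len at 28 (size 9, align 1) → ends 37
  pad 3 to align 8 for dst
  dst at 40 (size 8, align 8) → ends 48
  version at 48 (size 1, align 1) → ends 49
  tail pad 7 to reach multiple of 8
  total 56 bytes, alignment 8
packed(2) layout:
  port at 0 (size 4, align 2) → ends 4
  proto at 4 (size 1, align 1) → ends 5
  pad 1 to align 2 for magic
  magic at 6 (size 2, align 2) → ends 8
  window at 8 (size 2, align 2) → ends 10
  src at 10 (size 8, align 2) → ends 18
  checksum at 18 (size 4, align 2) → ends 22
  payload_len at 22 (size 9, align 1) → ends 31
  pad 1 to align 2 for dst
  dst at 32 (size 8, align 2) → ends 40
  version at 40 (size 1, align 1) → ends 41
  tail pad 1 to reach multiple of 2
  total 42 bytes, alignment 2
56 − 42 = 14

14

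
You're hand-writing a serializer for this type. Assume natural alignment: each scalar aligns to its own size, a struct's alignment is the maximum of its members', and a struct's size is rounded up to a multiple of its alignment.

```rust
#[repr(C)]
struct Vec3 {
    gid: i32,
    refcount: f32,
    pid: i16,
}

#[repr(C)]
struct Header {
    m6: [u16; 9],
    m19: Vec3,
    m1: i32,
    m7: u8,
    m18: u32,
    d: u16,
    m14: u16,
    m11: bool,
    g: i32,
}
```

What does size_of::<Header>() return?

Vec3: gid at 0 (size 4, align 4) → ends 4; refcount at 4 (size 4, align 4) → ends 8; pid at 8 (size 2, align 2) → ends 10; tail pad 2 to reach multiple of 4; total 12 bytes, alignment 4
m6 at 0 (size 18, align 2) → ends 18
pad 2 to align 4 for m19
m19 at 20 (size 12, align 4) → ends 32
m1 at 32 (size 4, align 4) → ends 36
m7 at 36 (size 1, align 1) → ends 37
pad 3 to align 4 for m18
m18 at 40 (size 4, align 4) → ends 44
d at 44 (size 2, align 2) → ends 46
m14 at 46 (size 2, align 2) → ends 48
m11 at 48 (size 1, align 1) → ends 49
pad 3 to align 4 for g
g at 52 (size 4, align 4) → ends 56
total 56 bytes, alignment 4

56 bytes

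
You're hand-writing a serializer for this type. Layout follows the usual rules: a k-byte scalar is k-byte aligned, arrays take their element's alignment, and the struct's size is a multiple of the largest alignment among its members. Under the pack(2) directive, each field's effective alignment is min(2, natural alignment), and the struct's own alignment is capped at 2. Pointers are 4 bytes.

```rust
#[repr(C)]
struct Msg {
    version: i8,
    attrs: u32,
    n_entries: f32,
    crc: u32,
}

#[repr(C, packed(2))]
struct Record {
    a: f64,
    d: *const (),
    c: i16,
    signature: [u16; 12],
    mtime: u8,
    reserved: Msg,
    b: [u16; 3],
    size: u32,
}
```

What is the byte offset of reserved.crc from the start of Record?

Msg: version at 0 (size 1, align 1) → ends 1; pad 3 to align 4 for attrs; attrs at 4 (size 4, align 4) → ends 8; n_entries at 8 (size 4, align 4) → ends 12; crc at 12 (size 4, align 4) → ends 16; total 16 bytes, alignment 4
a at 0 (size 8, align 2) → ends 8
d at 8 (size 4, align 2) → ends 12
c at 12 (size 2, align 2) → ends 14
signature at 14 (size 24, align 2) → ends 38
mtime at 38 (size 1, align 1) → ends 39
pad 1 to align 2 for reserved
reserved at 40 (size 16, align 2) → ends 56
within Msg: crc at 12
40 + 12 = 52

52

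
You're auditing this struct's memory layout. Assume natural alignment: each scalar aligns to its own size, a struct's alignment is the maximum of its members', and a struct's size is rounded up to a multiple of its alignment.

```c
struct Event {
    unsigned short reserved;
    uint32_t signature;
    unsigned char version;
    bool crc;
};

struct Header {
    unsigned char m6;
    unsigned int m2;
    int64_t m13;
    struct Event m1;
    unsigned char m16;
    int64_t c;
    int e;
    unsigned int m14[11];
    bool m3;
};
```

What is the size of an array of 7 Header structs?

672

Event: reserved at 0 (size 2, align 2) → ends 2; pad 2 to align 4 for signature; signature at 4 (size 4, align 4) → ends 8; version at 8 (size 1, align 1) → ends 9; crc at 9 (size 1, align 1) → ends 10; tail pad 2 to reach multiple of 4; total 12 bytes, alignment 4
m6 at 0 (size 1, align 1) → ends 1
pad 3 to align 4 for m2
m2 at 4 (size 4, align 4) → ends 8
m13 at 8 (size 8, align 8) → ends 16
m1 at 16 (size 12, align 4) → ends 28
m16 at 28 (size 1, align 1) → ends 29
pad 3 to align 8 for c
c at 32 (size 8, align 8) → ends 40
e at 40 (size 4, align 4) → ends 44
m14 at 44 (size 44, align 4) → ends 88
m3 at 88 (size 1, align 1) → ends 89
tail pad 7 to reach multiple of 8
total 96 bytes, alignment 8
array of 7: 7 × 96 = 672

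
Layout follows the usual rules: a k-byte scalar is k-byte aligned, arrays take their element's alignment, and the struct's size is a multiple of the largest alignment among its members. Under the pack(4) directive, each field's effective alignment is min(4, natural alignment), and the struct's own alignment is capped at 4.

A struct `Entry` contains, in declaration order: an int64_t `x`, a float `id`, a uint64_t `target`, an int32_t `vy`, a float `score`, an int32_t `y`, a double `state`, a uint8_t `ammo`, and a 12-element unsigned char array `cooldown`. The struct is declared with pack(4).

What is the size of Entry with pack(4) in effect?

@0: x [8B, align 4] → 8
@8: id [4B, align 4] → 12
@12: target [8B, align 4] → 20
@20: vy [4B, align 4] → 24
@24: score [4B, align 4] → 28
@28: y [4B, align 4] → 32
@32: state [8B, align 4] → 40
@40: ammo [1B, align 1] → 41
@41: cooldown [12B, align 1] → 53
+3 tail pad (align 4)
size 56, align 4

56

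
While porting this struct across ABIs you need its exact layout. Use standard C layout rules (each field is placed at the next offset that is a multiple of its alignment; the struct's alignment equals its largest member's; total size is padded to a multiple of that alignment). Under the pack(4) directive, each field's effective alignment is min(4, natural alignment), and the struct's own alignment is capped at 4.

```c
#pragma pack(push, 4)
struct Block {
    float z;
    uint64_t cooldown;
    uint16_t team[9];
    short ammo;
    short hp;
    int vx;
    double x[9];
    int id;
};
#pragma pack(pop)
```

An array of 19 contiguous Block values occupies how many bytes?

0..4  z  (4B, 4-aligned)
4..12  cooldown  (8B, 4-aligned)
12..30  team  (18B, 2-aligned)
30..32  ammo  (2B, 2-aligned)
32..34  hp  (2B, 2-aligned)
34..36  -- padding (2B)
36..40  vx  (4B, 4-aligned)
40..112  x  (72B, 4-aligned)
112..116  id  (4B, 4-aligned)
sizeof = 116, alignof = 4
array of 19: 19 × 116 = 2204

2204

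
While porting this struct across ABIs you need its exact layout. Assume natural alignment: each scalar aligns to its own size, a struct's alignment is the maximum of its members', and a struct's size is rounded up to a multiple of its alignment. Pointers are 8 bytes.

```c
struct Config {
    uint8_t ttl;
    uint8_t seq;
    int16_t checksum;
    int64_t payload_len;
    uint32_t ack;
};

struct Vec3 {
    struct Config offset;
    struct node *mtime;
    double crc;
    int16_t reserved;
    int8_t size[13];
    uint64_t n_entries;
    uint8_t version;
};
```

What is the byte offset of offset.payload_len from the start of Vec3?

Config: @0: ttl [1B, align 1] → 1; @1: seq [1B, align 1] → 2; @2: checksum [2B, align 2] → 4; +4 pad (align 8); @8: payload_len [8B, align 8] → 16; @16: ack [4B, align 4] → 20; +4 tail pad (align 8); size 24, align 8
@0: offset [24B, align 8] → 24
within Config: payload_len at 8
0 + 8 = 8

8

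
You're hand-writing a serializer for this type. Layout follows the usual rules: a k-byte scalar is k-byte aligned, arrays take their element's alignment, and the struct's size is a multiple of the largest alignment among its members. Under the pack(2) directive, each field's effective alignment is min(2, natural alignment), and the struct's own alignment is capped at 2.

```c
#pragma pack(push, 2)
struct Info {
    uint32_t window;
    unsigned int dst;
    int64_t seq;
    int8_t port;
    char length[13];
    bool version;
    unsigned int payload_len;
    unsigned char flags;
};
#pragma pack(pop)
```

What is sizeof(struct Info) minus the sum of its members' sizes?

window at 0 (size 4, align 2) → ends 4
dst at 4 (size 4, align 2) → ends 8
seq at 8 (size 8, align 2) → ends 16
port at 16 (size 1, align 1) → ends 17
length at 17 (size 13, align 1) → ends 30
version at 30 (size 1, align 1) → ends 31
pad 1 to align 2 for payload_len
payload_len at 32 (size 4, align 2) → ends 36
flags at 36 (size 1, align 1) → ends 37
tail pad 1 to reach multiple of 2
total 38 bytes, alignment 2
data bytes 36, size 38 → padding 2

2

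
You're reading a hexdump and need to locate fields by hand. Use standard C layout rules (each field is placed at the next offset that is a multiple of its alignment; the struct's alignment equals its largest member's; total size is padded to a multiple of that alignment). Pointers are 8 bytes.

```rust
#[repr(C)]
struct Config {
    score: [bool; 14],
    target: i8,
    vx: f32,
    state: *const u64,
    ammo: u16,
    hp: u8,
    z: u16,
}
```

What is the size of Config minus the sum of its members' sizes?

8

@0: score [14B, align 1] → 14
@14: target [1B, align 1] → 15
+1 pad (align 4)
@16: vx [4B, align 4] → 20
+4 pad (align 8)
@24: state [8B, align 8] → 32
@32: ammo [2B, align 2] → 34
@34: hp [1B, align 1] → 35
+1 pad (align 2)
@36: z [2B, align 2] → 38
+2 tail pad (align 8)
size 40, align 8
data bytes 32, size 40 → padding 8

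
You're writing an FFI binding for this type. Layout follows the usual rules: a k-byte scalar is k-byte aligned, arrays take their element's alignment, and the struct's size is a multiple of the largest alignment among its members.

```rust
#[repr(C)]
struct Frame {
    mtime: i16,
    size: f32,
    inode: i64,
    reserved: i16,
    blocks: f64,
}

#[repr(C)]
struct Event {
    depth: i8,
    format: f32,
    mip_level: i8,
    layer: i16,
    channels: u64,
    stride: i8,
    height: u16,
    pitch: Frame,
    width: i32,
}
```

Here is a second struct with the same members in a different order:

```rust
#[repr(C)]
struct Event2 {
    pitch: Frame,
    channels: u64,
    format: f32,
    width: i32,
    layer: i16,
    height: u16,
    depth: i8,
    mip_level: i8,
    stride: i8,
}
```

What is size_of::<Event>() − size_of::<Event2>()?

Frame: @0: mtime [2B, align 2] → 2; +2 pad (align 4); @4: size [4B, align 4] → 8; @8: inode [8B, align 8] → 16; @16: reserved [2B, align 2] → 18; +6 pad (align 8); @24: blocks [8B, align 8] → 32; size 32, align 8
@0: depth [1B, align 1] → 1
+3 pad (align 4)
@4: format [4B, align 4] → 8
@8: mip_level [1B, align 1] → 9
+1 pad (align 2)
@10: layer [2B, align 2] → 12
+4 pad (align 8)
@16: channels [8B, align 8] → 24
@24: stride [1B, align 1] → 25
+1 pad (align 2)
@26: height [2B, align 2] → 28
+4 pad (align 8)
@32: pitch [32B, align 8] → 64
@64: width [4B, align 4] → 68
+4 tail pad (align 8)
size 72, align 8
— Event2 —
@0: pitch [32B, align 8] → 32
@32: channels [8B, align 8] → 40
@40: format [4B, align 4] → 44
@44: width [4B, align 4] → 48
@48: layer [2B, align 2] → 50
@50: height [2B, align 2] → 52
@52: depth [1B, align 1] → 53
@53: mip_level [1B, align 1] → 54
@54: stride [1B, align 1] → 55
+1 tail pad (align 8)
size 56, align 8
72 − 56 = 16

16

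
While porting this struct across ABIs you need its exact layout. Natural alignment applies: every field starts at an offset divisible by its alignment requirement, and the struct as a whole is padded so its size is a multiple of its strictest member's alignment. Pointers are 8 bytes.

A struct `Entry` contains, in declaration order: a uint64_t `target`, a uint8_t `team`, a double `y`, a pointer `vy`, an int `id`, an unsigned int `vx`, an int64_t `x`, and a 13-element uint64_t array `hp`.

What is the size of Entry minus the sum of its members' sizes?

@0: target [8B, align 8] → 8
@8: team [1B, align 1] → 9
+7 pad (align 8)
@16: y [8B, align 8] → 24
@24: vy [8B, align 8] → 32
@32: id [4B, align 4] → 36
@36: vx [4B, align 4] → 40
@40: x [8B, align 8] → 48
@48: hp [104B, align 8] → 152
size 152, align 8
data bytes 145, size 152 → padding 7

7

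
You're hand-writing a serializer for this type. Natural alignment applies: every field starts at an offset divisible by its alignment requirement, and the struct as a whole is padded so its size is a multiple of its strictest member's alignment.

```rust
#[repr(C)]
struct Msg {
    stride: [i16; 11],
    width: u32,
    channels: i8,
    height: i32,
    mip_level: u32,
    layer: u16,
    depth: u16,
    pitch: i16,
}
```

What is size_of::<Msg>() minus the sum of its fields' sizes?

7

0..22  stride  (22B, 2-aligned)
22..24  -- padding (2B)
24..28  width  (4B, 4-aligned)
28..29  channels  (1B, 1-aligned)
29..32  -- padding (3B)
32..36  height  (4B, 4-aligned)
36..40  mip_level  (4B, 4-aligned)
40..42  layer  (2B, 2-aligned)
42..44  depth  (2B, 2-aligned)
44..46  pitch  (2B, 2-aligned)
46..48  -- tail padding (2B)
sizeof = 48, alignof = 4
data bytes 41, size 48 → padding 7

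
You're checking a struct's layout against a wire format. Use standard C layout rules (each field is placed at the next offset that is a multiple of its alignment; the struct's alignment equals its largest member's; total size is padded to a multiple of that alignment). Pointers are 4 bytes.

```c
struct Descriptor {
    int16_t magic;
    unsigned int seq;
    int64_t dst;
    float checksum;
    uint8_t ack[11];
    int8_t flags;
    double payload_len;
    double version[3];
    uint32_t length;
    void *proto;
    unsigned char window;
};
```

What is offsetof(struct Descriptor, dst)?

8

magic at 0 (size 2, align 2) → ends 2
pad 2 to align 4 for seq
seq at 4 (size 4, align 4) → ends 8
dst at 8 (size 8, align 8) → ends 16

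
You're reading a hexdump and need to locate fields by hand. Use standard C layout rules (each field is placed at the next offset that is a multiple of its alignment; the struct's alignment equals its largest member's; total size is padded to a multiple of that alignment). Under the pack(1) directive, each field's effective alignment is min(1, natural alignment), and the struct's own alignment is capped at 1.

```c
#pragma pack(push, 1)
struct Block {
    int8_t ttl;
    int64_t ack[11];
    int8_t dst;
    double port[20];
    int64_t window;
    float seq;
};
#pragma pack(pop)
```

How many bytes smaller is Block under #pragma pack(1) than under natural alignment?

natural layout:
  0..1  ttl  (1B, 1-aligned)
  1..8  -- padding (7B)
  8..96  ack  (88B, 8-aligned)
  96..97  dst  (1B, 1-aligned)
  97..104  -- padding (7B)
  104..264  port  (160B, 8-aligned)
  264..272  window  (8B, 8-aligned)
  272..276  seq  (4B, 4-aligned)
  276..280  -- tail padding (4B)
  sizeof = 280, alignof = 8
packed(1) layout:
  0..1  ttl  (1B, 1-aligned)
  1..89  ack  (88B, 1-aligned)
  89..90  dst  (1B, 1-aligned)
  90..250  port  (160B, 1-aligned)
  250..258  window  (8B, 1-aligned)
  258..262  seq  (4B, 1-aligned)
  sizeof = 262, alignof = 1
280 − 262 = 18

18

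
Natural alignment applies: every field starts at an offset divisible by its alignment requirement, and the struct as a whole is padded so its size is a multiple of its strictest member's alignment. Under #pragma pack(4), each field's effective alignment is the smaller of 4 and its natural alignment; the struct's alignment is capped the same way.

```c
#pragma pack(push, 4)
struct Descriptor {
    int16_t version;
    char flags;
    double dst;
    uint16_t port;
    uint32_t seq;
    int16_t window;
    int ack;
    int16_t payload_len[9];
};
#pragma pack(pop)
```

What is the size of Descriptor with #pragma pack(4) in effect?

0..2  version  (2B, 2-aligned)
2..3  flags  (1B, 1-aligned)
3..4  -- padding (1B)
4..12  dst  (8B, 4-aligned)
12..14  port  (2B, 2-aligned)
14..16  -- padding (2B)
16..20  seq  (4B, 4-aligned)
20..22  window  (2B, 2-aligned)
22..24  -- padding (2B)
24..28  ack  (4B, 4-aligned)
28..46  payload_len  (18B, 2-aligned)
46..48  -- tail padding (2B)
sizeof = 48, alignof = 4

48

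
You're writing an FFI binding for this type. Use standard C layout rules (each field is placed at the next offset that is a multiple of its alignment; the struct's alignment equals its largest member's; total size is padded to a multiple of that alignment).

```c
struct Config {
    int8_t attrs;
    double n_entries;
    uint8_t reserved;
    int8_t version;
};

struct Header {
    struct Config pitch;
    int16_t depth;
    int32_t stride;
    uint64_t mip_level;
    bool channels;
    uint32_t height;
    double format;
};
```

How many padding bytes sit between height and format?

0

Config: @0: attrs [1B, align 1] → 1; +7 pad (align 8); @8: n_entries [8B, align 8] → 16; @16: reserved [1B, align 1] → 17; @17: version [1B, align 1] → 18; +6 tail pad (align 8); size 24, align 8
@0: pitch [24B, align 8] → 24
@24: depth [2B, align 2] → 26
+2 pad (align 4)
@28: stride [4B, align 4] → 32
@32: mip_level [8B, align 8] → 40
@40: channels [1B, align 1] → 41
+3 pad (align 4)
@44: height [4B, align 4] → 48
@48: format [8B, align 8] → 56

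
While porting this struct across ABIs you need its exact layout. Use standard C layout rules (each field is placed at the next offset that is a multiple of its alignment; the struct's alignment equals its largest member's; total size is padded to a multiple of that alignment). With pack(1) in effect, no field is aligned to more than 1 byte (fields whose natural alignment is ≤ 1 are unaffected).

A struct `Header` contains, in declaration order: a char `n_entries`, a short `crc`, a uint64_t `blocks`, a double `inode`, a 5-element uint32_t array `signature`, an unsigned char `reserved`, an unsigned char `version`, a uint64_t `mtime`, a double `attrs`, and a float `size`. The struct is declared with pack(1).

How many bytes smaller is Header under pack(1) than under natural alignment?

natural layout:
  @0: n_entries [1B, align 1] → 1
  +1 pad (align 2)
  @2: crc [2B, align 2] → 4
  +4 pad (align 8)
  @8: blocks [8B, align 8] → 16
  @16: inode [8B, align 8] → 24
  @24: signature [20B, align 4] → 44
  @44: reserved [1B, align 1] → 45
  @45: version [1B, align 1] → 46
  +2 pad (align 8)
  @48: mtime [8B, align 8] → 56
  @56: attrs [8B, align 8] → 64
  @64: size [4B, align 4] → 68
  +4 tail pad (align 8)
  size 72, align 8
packed(1) layout:
  @0: n_entries [1B, align 1] → 1
  @1: crc [2B, align 1] → 3
  @3: blocks [8B, align 1] → 11
  @11: inode [8B, align 1] → 19
  @19: signature [20B, align 1] → 39
  @39: reserved [1B, align 1] → 40
  @40: version [1B, align 1] → 41
  @41: mtime [8B, align 1] → 49
  @49: attrs [8B, align 1] → 57
  @57: size [4B, align 1] → 61
  size 61, align 1
72 − 61 = 11

11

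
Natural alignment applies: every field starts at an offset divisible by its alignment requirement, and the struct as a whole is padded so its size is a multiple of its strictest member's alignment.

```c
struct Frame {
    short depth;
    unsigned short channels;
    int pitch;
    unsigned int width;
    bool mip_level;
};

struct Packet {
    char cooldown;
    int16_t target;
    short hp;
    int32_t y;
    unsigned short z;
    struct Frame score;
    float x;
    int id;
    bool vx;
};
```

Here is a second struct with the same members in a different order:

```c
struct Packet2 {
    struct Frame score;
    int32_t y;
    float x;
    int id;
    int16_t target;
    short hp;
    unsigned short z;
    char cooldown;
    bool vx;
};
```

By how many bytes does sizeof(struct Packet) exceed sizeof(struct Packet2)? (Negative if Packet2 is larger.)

8

Frame: @0: depth [2B, align 2] → 2; @2: channels [2B, align 2] → 4; @4: pitch [4B, align 4] → 8; @8: width [4B, align 4] → 12; @12: mip_level [1B, align 1] → 13; +3 tail pad (align 4); size 16, align 4
@0: cooldown [1B, align 1] → 1
+1 pad (align 2)
@2: target [2B, align 2] → 4
@4: hp [2B, align 2] → 6
+2 pad (align 4)
@8: y [4B, align 4] → 12
@12: z [2B, align 2] → 14
+2 pad (align 4)
@16: score [16B, align 4] → 32
@32: x [4B, align 4] → 36
@36: id [4B, align 4] → 40
@40: vx [1B, align 1] → 41
+3 tail pad (align 4)
size 44, align 4
— Packet2 —
@0: score [16B, align 4] → 16
@16: y [4B, align 4] → 20
@20: x [4B, align 4] → 24
@24: id [4B, align 4] → 28
@28: target [2B, align 2] → 30
@30: hp [2B, align 2] → 32
@32: z [2B, align 2] → 34
@34: cooldown [1B, align 1] → 35
@35: vx [1B, align 1] → 36
size 36, align 4
44 − 36 = 8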